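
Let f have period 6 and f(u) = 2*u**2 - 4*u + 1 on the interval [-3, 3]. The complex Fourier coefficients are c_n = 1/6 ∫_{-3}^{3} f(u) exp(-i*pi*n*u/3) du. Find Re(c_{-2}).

Since f is real-valued, Re(c_{-2}) = 1/6 ∫_{-3}^{3} f(u) cos(-2*pi*u/3) du = a_{2}/2.
Integrating by parts twice (tabular method), an antiderivative of (2*u**2 - 4*u + 1) cos(-2*pi*u/3) is 3*u**2*sin(2*pi*u/3)/pi - 6*u*sin(2*pi*u/3)/pi + 9*u*cos(2*pi*u/3)/pi**2 - 27*sin(2*pi*u/3)/(2*pi**3) + 3*sin(2*pi*u/3)/(2*pi) - 9*cos(2*pi*u/3)/pi**2; evaluating from -3 to 3: ∫_{-3}^{3} (2*u**2 - 4*u + 1) cos(-2*pi*u/3) du = (18/pi**2) - (-36/pi**2) = 54/pi**2.
Hence Re(c_{-2}) = (1/6)·(54/pi**2) = 9/pi**2.

9/pi**2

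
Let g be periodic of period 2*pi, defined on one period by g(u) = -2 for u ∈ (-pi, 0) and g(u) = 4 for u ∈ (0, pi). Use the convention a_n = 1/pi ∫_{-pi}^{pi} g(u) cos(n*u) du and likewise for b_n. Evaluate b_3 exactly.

4/pi

b_3 = 1/pi ∫_{-pi}^{pi} g(u) sin(3*u) du.
Split the integral at the breakpoints.
Directly, an antiderivative of (-2) sin(3*u) is 2*cos(3*u)/3; evaluating from -pi to 0: ∫_{-pi}^{0} (-2) sin(3*u) du = (2/3) - (-2/3) = 4/3.
Directly, an antiderivative of (4) sin(3*u) is -4*cos(3*u)/3; evaluating from 0 to pi: ∫_{0}^{pi} (4) sin(3*u) du = (4/3) - (-4/3) = 8/3.
Summing the pieces and multiplying by (1/pi) gives b_3 = 4/pi.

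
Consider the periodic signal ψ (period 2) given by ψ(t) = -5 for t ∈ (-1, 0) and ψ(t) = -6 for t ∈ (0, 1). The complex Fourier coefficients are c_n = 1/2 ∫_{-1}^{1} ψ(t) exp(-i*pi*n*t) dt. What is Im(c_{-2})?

Since ψ is real-valued, Im(c_{-2}) = -1/2 ∫_{-1}^{1} ψ(t) sin(-2*pi*t) dt = b_{2}/2.
Split the integral at the breakpoints.
Directly, an antiderivative of (-5) sin(-2*pi*t) is -5*cos(2*pi*t)/(2*pi); evaluating from -1 to 0: ∫_{-1}^{0} (-5) sin(-2*pi*t) dt = (-5/(2*pi)) - (-5/(2*pi)) = 0.
Directly, an antiderivative of (-6) sin(-2*pi*t) is -3*cos(2*pi*t)/pi; evaluating from 0 to 1: ∫_{0}^{1} (-6) sin(-2*pi*t) dt = (-3/pi) - (-3/pi) = 0.
So ∫_{-1}^{1} ψ(t) sin(-2*pi*t) dt = 0.
Hence Im(c_{-2}) = (-1/2)·(0) = 0.

0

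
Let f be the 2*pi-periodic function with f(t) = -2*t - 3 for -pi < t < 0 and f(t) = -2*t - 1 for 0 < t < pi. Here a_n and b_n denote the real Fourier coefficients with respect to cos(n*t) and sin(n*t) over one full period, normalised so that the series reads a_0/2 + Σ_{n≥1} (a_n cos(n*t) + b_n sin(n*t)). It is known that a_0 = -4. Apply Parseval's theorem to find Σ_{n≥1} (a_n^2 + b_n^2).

Parseval: a_0^2/2 + Σ_{n≥1} (a_n^2+b_n^2) = 1/pi ∫_{-pi}^{pi} f(t)^2 dt = -4*pi + 10 + 8*pi**2/3.
Subtract a_0^2/2 = 8: Σ (a_n^2+b_n^2) = -4*pi + 2 + 8*pi**2/3.

-4*pi + 2 + 8*pi**2/3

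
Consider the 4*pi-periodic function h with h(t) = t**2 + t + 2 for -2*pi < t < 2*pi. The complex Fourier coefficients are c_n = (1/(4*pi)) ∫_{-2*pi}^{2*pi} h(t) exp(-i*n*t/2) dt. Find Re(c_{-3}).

Since h is real-valued, Re(c_{-3}) = (1/(4*pi)) ∫_{-2*pi}^{2*pi} h(t) cos(-3*t/2) dt = a_{3}/2.
Integrating by parts twice (tabular method), an antiderivative of (t**2 + t + 2) cos(-3*t/2) is 2*t**2*sin(3*t/2)/3 + 2*t*sin(3*t/2)/3 + 8*t*cos(3*t/2)/9 + 20*sin(3*t/2)/27 + 4*cos(3*t/2)/9; evaluating from -2*pi to 2*pi: ∫_{-2*pi}^{2*pi} (t**2 + t + 2) cos(-3*t/2) dt = (-16*pi/9 - 4/9) - (-4/9 + 16*pi/9) = -32*pi/9.
Hence Re(c_{-3}) = (1/(4*pi))·(-32*pi/9) = -8/9.

-8/9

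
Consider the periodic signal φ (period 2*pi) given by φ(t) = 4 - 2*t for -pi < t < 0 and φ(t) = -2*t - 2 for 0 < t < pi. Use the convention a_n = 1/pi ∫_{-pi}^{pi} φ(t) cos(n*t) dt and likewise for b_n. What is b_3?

b_3 = 1/pi ∫_{-pi}^{pi} φ(t) sin(3*t) dt.
Split the integral at the breakpoints.
Integrating by parts (boundary term plus one more integral), an antiderivative of (4 - 2*t) sin(3*t) is 2*t*cos(3*t)/3 - 2*sin(3*t)/9 - 4*cos(3*t)/3; evaluating from -pi to 0: ∫_{-pi}^{0} (4 - 2*t) sin(3*t) dt = (-4/3) - (4/3 + 2*pi/3) = -8/3 - 2*pi/3.
Integrating by parts (boundary term plus one more integral), an antiderivative of (-2*t - 2) sin(3*t) is 2*t*cos(3*t)/3 - 2*sin(3*t)/9 + 2*cos(3*t)/3; evaluating from 0 to pi: ∫_{0}^{pi} (-2*t - 2) sin(3*t) dt = (-2*pi/3 - 2/3) - (2/3) = -2*pi/3 - 4/3.
Summing the pieces and multiplying by (1/pi) gives b_3 = -4/3 - 4/pi.

-4/3 - 4/pi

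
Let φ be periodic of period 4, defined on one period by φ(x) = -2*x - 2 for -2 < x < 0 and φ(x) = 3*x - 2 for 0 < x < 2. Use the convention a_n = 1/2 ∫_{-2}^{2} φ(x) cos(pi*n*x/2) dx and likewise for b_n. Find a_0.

a_0 = 1/2 ∫_{-2}^{2} φ(x) dx = 1/2 · (2) = 1.

1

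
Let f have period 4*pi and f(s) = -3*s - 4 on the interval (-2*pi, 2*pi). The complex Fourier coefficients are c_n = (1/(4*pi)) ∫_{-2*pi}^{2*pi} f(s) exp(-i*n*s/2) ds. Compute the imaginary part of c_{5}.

Since f is real-valued, Im(c_{5}) = -(1/(4*pi)) ∫_{-2*pi}^{2*pi} f(s) sin(5*s/2) ds = -b_{5}/2.
Integrating by parts (boundary term plus one more integral), an antiderivative of (-3*s - 4) sin(5*s/2) is 6*s*cos(5*s/2)/5 - 12*sin(5*s/2)/25 + 8*cos(5*s/2)/5; evaluating from -2*pi to 2*pi: ∫_{-2*pi}^{2*pi} (-3*s - 4) sin(5*s/2) ds = (-12*pi/5 - 8/5) - (-8/5 + 12*pi/5) = -24*pi/5.
Hence Im(c_{5}) = (-1/(4*pi))·(-24*pi/5) = 6/5.

6/5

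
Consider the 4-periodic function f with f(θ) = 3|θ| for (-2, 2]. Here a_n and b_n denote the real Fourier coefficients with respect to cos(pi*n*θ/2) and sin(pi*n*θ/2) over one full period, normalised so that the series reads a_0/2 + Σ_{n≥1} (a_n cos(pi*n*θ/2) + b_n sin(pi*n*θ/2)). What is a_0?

6

a_0 = 1/2 ∫_{-2}^{2} f(θ) dθ = 1/2 · (12) = 6.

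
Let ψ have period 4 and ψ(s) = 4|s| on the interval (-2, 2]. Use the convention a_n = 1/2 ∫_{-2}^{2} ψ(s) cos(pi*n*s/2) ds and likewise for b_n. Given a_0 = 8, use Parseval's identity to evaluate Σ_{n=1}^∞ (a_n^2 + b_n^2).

Parseval: a_0^2/2 + Σ_{n≥1} (a_n^2+b_n^2) = 1/2 ∫_{-2}^{2} ψ(s)^2 ds = 128/3.
Subtract a_0^2/2 = 32: Σ (a_n^2+b_n^2) = 32/3.

32/3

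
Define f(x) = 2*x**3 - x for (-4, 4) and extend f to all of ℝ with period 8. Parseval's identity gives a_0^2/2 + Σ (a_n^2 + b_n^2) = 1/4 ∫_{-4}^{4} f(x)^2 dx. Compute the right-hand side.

449632/105

1/4 ∫_{-4}^{4} f(x)^2 dx = 1/4 · (1798528/105) = 449632/105.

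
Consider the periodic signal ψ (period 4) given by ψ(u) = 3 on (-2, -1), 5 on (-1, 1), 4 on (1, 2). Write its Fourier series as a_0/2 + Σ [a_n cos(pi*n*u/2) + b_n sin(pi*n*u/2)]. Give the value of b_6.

-1/(3*pi)

b_6 = 1/2 ∫_{-2}^{2} ψ(u) sin(3*pi*u) du.
Split the integral at the breakpoints.
Directly, an antiderivative of (3) sin(3*pi*u) is -cos(3*pi*u)/pi; evaluating from -2 to -1: ∫_{-2}^{-1} (3) sin(3*pi*u) du = (1/pi) - (-1/pi) = 2/pi.
Directly, an antiderivative of (5) sin(3*pi*u) is -5*cos(3*pi*u)/(3*pi); evaluating from -1 to 1: ∫_{-1}^{1} (5) sin(3*pi*u) du = (5/(3*pi)) - (5/(3*pi)) = 0.
Directly, an antiderivative of (4) sin(3*pi*u) is -4*cos(3*pi*u)/(3*pi); evaluating from 1 to 2: ∫_{1}^{2} (4) sin(3*pi*u) du = (-4/(3*pi)) - (4/(3*pi)) = -8/(3*pi).
Summing the pieces and multiplying by (1/2) gives b_6 = -1/(3*pi).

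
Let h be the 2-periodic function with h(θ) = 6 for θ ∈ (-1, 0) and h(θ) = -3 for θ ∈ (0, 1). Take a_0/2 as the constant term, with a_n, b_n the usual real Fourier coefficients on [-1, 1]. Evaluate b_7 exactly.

b_7 = ∫_{-1}^{1} h(θ) sin(7*pi*θ) dθ.
Split the integral at the breakpoints.
Directly, an antiderivative of (6) sin(7*pi*θ) is -6*cos(7*pi*θ)/(7*pi); evaluating from -1 to 0: ∫_{-1}^{0} (6) sin(7*pi*θ) dθ = (-6/(7*pi)) - (6/(7*pi)) = -12/(7*pi).
Directly, an antiderivative of (-3) sin(7*pi*θ) is 3*cos(7*pi*θ)/(7*pi); evaluating from 0 to 1: ∫_{0}^{1} (-3) sin(7*pi*θ) dθ = (-3/(7*pi)) - (3/(7*pi)) = -6/(7*pi).
Summing the pieces gives b_7 = -18/(7*pi).

-18/(7*pi)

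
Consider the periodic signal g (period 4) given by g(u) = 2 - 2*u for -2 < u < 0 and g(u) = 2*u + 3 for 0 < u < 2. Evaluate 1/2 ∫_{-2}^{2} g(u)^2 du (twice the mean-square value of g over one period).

131/3

1/2 ∫_{-2}^{2} g(u)^2 du = 1/2 · (262/3) = 131/3.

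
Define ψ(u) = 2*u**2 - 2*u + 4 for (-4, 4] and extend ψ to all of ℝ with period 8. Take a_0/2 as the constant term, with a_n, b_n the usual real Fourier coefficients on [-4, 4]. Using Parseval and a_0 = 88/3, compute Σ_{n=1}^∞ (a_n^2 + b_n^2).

Parseval: a_0^2/2 + Σ_{n≥1} (a_n^2+b_n^2) = 1/4 ∫_{-4}^{4} ψ(u)^2 du = 9824/15.
Subtract a_0^2/2 = 3872/9: Σ (a_n^2+b_n^2) = 10112/45.

10112/45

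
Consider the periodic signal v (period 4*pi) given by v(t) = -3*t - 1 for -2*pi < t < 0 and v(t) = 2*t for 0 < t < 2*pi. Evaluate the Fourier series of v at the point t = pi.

2*pi

v is continuous at t = pi with value 2*pi, so the series converges to 2*pi there.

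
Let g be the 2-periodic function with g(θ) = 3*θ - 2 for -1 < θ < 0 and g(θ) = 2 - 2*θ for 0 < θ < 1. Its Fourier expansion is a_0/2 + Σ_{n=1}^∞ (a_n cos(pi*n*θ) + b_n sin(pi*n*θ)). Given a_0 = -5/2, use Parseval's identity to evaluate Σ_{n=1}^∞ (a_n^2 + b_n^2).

Parseval: a_0^2/2 + Σ_{n≥1} (a_n^2+b_n^2) = ∫_{-1}^{1} g(θ)^2 dθ = 43/3.
Subtract a_0^2/2 = 25/8: Σ (a_n^2+b_n^2) = 269/24.

269/24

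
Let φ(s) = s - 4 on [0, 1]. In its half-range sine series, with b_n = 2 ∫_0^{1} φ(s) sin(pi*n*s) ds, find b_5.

b_5 = 2 ∫_0^{1} (s - 4) sin(5*pi*s) ds.
Integrating by parts (boundary term plus one more integral), an antiderivative of (s - 4) sin(5*pi*s) is -s*cos(5*pi*s)/(5*pi) + sin(5*pi*s)/(25*pi**2) + 4*cos(5*pi*s)/(5*pi); evaluating from 0 to 1: ∫_{0}^{1} (s - 4) sin(5*pi*s) ds = (-3/(5*pi)) - (4/(5*pi)) = -7/(5*pi).
Hence b_5 = 2·(-7/(5*pi)) = -14/(5*pi).

-14/(5*pi)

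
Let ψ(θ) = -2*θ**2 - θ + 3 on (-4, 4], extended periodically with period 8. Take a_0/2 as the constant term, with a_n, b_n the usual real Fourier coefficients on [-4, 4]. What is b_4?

2/pi

b_4 = 1/4 ∫_{-4}^{4} ψ(θ) sin(pi*θ) dθ.
Integrating by parts twice (tabular method), an antiderivative of (-2*θ**2 - θ + 3) sin(pi*θ) is 2*θ**2*cos(pi*θ)/pi - 4*θ*sin(pi*θ)/pi**2 + θ*cos(pi*θ)/pi - sin(pi*θ)/pi**2 - 3*cos(pi*θ)/pi - 4*cos(pi*θ)/pi**3; evaluating from -4 to 4: ∫_{-4}^{4} (-2*θ**2 - θ + 3) sin(pi*θ) dθ = (-4/pi**3 + 33/pi) - (-4/pi**3 + 25/pi) = 8/pi.
Hence b_4 = (1/4)·(8/pi) = 2/pi.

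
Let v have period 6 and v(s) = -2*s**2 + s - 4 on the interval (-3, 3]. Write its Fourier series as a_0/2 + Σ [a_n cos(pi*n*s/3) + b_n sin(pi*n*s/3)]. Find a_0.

-20

a_0 = 1/3 ∫_{-3}^{3} v(s) ds = 1/3 · (-60) = -20.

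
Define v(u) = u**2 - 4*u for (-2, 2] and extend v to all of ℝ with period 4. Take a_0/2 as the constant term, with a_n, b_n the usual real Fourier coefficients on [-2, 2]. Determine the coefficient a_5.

-16/(25*pi**2)

a_5 = 1/2 ∫_{-2}^{2} v(u) cos(5*pi*u/2) du.
Integrating by parts twice (tabular method), an antiderivative of (u**2 - 4*u) cos(5*pi*u/2) is 2*u**2*sin(5*pi*u/2)/(5*pi) - 8*u*sin(5*pi*u/2)/(5*pi) + 8*u*cos(5*pi*u/2)/(25*pi**2) - 16*sin(5*pi*u/2)/(125*pi**3) - 16*cos(5*pi*u/2)/(25*pi**2); evaluating from -2 to 2: ∫_{-2}^{2} (u**2 - 4*u) cos(5*pi*u/2) du = (0) - (32/(25*pi**2)) = -32/(25*pi**2).
Hence a_5 = (1/2)·(-32/(25*pi**2)) = -16/(25*pi**2).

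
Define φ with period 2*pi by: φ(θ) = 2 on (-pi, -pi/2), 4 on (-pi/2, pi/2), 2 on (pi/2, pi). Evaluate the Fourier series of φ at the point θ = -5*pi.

θ = -5*pi differs from θ = -pi by -2 full period(s), and the series is 2*pi-periodic.
φ is continuous at θ = -pi with value 2, so the series converges to 2 there.

2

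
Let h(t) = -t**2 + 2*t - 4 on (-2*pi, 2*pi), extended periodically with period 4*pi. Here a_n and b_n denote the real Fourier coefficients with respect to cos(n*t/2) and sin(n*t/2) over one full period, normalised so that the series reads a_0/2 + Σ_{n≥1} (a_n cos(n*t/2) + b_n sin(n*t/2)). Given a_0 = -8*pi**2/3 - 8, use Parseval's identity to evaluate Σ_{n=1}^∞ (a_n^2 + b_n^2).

32*pi**2*(15 + 4*pi**2)/45

Parseval: a_0^2/2 + Σ_{n≥1} (a_n^2+b_n^2) = (1/(2*pi)) ∫_{-2*pi}^{2*pi} h(t)^2 dt = 32 + 32*pi**2 + 32*pi**4/5.
Subtract a_0^2/2 = 32*(3 + pi**2)**2/9: Σ (a_n^2+b_n^2) = 32*pi**2*(15 + 4*pi**2)/45.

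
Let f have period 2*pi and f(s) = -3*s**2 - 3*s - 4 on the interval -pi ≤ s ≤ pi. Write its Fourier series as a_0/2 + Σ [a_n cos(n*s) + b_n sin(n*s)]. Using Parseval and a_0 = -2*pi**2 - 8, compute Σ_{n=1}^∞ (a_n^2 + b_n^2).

pi**2*(6 + 8*pi**2/5)

Parseval: a_0^2/2 + Σ_{n≥1} (a_n^2+b_n^2) = 1/pi ∫_{-pi}^{pi} f(s)^2 ds = 32 + 22*pi**2 + 18*pi**4/5.
Subtract a_0^2/2 = 2*(4 + pi**2)**2: Σ (a_n^2+b_n^2) = pi**2*(6 + 8*pi**2/5).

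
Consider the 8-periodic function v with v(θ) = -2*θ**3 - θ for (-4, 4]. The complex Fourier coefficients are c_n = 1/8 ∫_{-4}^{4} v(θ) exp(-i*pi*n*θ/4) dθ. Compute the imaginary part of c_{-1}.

Since v is real-valued, Im(c_{-1}) = -1/8 ∫_{-4}^{4} v(θ) sin(-pi*θ/4) dθ = b_{1}/2.
v is odd and sin(-pi*θ/4) is odd, so the integrand is even: ∫_{-4}^{4} v(θ) sin(-pi*θ/4) dθ = 2∫_0^{4} v(θ) sin(-pi*θ/4) dθ.
Integrating by parts three times (tabular method), an antiderivative of (-2*θ**3 - θ) sin(-pi*θ/4) is -8*θ**3*cos(pi*θ/4)/pi + 96*θ**2*sin(pi*θ/4)/pi**2 - 4*θ*cos(pi*θ/4)/pi + 768*θ*cos(pi*θ/4)/pi**3 - 3072*sin(pi*θ/4)/pi**4 + 16*sin(pi*θ/4)/pi**2; evaluating from 0 to 4: ∫_{0}^{4} (-2*θ**3 - θ) sin(-pi*θ/4) dθ = (-3072/pi**3 + 528/pi) - (0) = -3072/pi**3 + 528/pi.
So ∫_{-4}^{4} v(θ) sin(-pi*θ/4) dθ = -6144/pi**3 + 1056/pi.
Hence Im(c_{-1}) = (-1/8)·(-6144/pi**3 + 1056/pi) = -132/pi + 768/pi**3.

-132/pi + 768/pi**3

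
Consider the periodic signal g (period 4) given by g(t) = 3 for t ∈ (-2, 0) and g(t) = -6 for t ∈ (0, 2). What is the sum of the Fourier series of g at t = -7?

-6

t = -7 differs from t = 1 by -2 full period(s), and the series is 4-periodic.
g is continuous at t = 1 with value -6, so the series converges to -6 there.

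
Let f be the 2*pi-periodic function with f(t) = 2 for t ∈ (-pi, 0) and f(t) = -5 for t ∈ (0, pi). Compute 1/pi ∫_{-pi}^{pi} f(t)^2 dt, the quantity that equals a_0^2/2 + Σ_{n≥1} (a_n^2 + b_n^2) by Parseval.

29

1/pi ∫_{-pi}^{pi} f(t)^2 dt = 1/pi · (29*pi) = 29.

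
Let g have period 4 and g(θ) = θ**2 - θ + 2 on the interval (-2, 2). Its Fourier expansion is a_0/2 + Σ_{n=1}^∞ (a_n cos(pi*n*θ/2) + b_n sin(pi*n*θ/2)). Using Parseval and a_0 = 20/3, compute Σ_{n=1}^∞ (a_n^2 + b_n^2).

248/45

Parseval: a_0^2/2 + Σ_{n≥1} (a_n^2+b_n^2) = 1/2 ∫_{-2}^{2} g(θ)^2 dθ = 416/15.
Subtract a_0^2/2 = 200/9: Σ (a_n^2+b_n^2) = 248/45.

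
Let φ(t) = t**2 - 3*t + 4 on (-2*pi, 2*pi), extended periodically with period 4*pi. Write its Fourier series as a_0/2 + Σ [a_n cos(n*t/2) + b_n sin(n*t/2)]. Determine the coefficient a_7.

-16/49

a_7 = (1/(2*pi)) ∫_{-2*pi}^{2*pi} φ(t) cos(7*t/2) dt.
Integrating by parts twice (tabular method), an antiderivative of (t**2 - 3*t + 4) cos(7*t/2) is 2*t**2*sin(7*t/2)/7 - 6*t*sin(7*t/2)/7 + 8*t*cos(7*t/2)/49 + 376*sin(7*t/2)/343 - 12*cos(7*t/2)/49; evaluating from -2*pi to 2*pi: ∫_{-2*pi}^{2*pi} (t**2 - 3*t + 4) cos(7*t/2) dt = (12/49 - 16*pi/49) - (12/49 + 16*pi/49) = -32*pi/49.
Hence a_7 = (1/(2*pi))·(-32*pi/49) = -16/49.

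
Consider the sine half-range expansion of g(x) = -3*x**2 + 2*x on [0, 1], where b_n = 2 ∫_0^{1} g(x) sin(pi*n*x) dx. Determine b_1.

-2/pi + 24/pi**3

b_1 = 2 ∫_0^{1} (-3*x**2 + 2*x) sin(pi*x) dx.
Integrating by parts twice (tabular method), an antiderivative of (-3*x**2 + 2*x) sin(pi*x) is 3*x**2*cos(pi*x)/pi - 6*x*sin(pi*x)/pi**2 - 2*x*cos(pi*x)/pi + 2*sin(pi*x)/pi**2 - 6*cos(pi*x)/pi**3; evaluating from 0 to 1: ∫_{0}^{1} (-3*x**2 + 2*x) sin(pi*x) dx = ((6 - pi**2)/pi**3) - (-6/pi**3) = (12 - pi**2)/pi**3.
Hence b_1 = 2·((12 - pi**2)/pi**3) = -2/pi + 24/pi**3.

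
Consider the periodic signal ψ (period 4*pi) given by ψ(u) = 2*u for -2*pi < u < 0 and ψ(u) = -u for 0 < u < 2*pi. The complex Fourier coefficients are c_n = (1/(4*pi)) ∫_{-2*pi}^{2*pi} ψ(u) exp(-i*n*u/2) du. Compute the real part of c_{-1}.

Since ψ is real-valued, Re(c_{-1}) = (1/(4*pi)) ∫_{-2*pi}^{2*pi} ψ(u) cos(-u/2) du = a_{1}/2.
Split the integral at the breakpoints.
Integrating by parts (boundary term plus one more integral), an antiderivative of (2*u) cos(-u/2) is 4*u*sin(u/2) + 8*cos(u/2); evaluating from -2*pi to 0: ∫_{-2*pi}^{0} (2*u) cos(-u/2) du = (8) - (-8) = 16.
Integrating by parts (boundary term plus one more integral), an antiderivative of (-u) cos(-u/2) is -2*u*sin(u/2) - 4*cos(u/2); evaluating from 0 to 2*pi: ∫_{0}^{2*pi} (-u) cos(-u/2) du = (4) - (-4) = 8.
So ∫_{-2*pi}^{2*pi} ψ(u) cos(-u/2) du = 24.
Hence Re(c_{-1}) = (1/(4*pi))·(24) = 6/pi.

6/pi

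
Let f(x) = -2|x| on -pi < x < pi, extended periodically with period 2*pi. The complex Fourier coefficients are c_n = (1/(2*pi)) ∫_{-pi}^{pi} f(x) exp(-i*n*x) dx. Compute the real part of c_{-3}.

Since f is real-valued, Re(c_{-3}) = (1/(2*pi)) ∫_{-pi}^{pi} f(x) cos(-3*x) dx = a_{3}/2.
f is even and cos(-3*x) is even, so the integrand is even: ∫_{-pi}^{pi} f(x) cos(-3*x) dx = 2∫_0^{pi} f(x) cos(-3*x) dx.
Integrating by parts (boundary term plus one more integral), an antiderivative of (-2*x) cos(-3*x) is -2*x*sin(3*x)/3 - 2*cos(3*x)/9; evaluating from 0 to pi: ∫_{0}^{pi} (-2*x) cos(-3*x) dx = (2/9) - (-2/9) = 4/9.
So ∫_{-pi}^{pi} f(x) cos(-3*x) dx = 8/9.
Hence Re(c_{-3}) = (1/(2*pi))·(8/9) = 4/(9*pi).

4/(9*pi)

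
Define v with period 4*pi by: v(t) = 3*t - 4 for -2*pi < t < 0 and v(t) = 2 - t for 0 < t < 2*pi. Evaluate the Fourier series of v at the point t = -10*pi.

-4*pi - 1

t = -10*pi differs from t = -2*pi by -2 full period(s), and the series is 4*pi-periodic.
At t = -2*pi the one-sided limits are v(-2*pi^-) = 2 - 2*pi and v(-2*pi^+) = -6*pi - 4.
By Dirichlet's theorem the series converges to their average, [(2 - 2*pi) + (-6*pi - 4)]/2 = -4*pi - 1.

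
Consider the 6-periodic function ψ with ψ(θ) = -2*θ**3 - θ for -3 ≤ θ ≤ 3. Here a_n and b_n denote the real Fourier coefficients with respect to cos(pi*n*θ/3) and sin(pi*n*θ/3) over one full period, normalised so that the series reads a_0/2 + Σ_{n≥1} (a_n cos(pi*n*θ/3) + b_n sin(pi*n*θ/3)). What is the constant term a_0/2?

0

a_0 = 1/3 ∫_{-3}^{3} ψ(θ) dθ = 1/3 · (0) = 0.
So the constant term a_0/2 = 0.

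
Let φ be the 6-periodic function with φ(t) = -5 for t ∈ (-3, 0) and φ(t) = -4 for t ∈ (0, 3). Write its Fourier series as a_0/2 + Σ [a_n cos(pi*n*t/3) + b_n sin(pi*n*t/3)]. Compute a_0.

a_0 = 1/3 ∫_{-3}^{3} φ(t) dt = 1/3 · (-27) = -9.

-9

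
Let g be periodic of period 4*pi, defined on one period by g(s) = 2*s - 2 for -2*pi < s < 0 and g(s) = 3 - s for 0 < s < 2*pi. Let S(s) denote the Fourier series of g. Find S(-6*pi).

1/2 - 3*pi

s = -6*pi differs from s = 2*pi by -2 full period(s), and the series is 4*pi-periodic.
At s = 2*pi the one-sided limits are g(2*pi^-) = 3 - 2*pi and g(2*pi^+) = -4*pi - 2.
By Dirichlet's theorem the series converges to their average, [(3 - 2*pi) + (-4*pi - 2)]/2 = 1/2 - 3*pi.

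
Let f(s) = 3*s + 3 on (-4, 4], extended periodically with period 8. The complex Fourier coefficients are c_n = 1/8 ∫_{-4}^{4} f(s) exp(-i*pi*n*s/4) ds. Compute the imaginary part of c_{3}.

-4/pi

Since f is real-valued, Im(c_{3}) = -1/8 ∫_{-4}^{4} f(s) sin(3*pi*s/4) ds = -b_{3}/2.
Integrating by parts (boundary term plus one more integral), an antiderivative of (3*s + 3) sin(3*pi*s/4) is -4*s*cos(3*pi*s/4)/pi + 16*sin(3*pi*s/4)/(3*pi**2) - 4*cos(3*pi*s/4)/pi; evaluating from -4 to 4: ∫_{-4}^{4} (3*s + 3) sin(3*pi*s/4) ds = (20/pi) - (-12/pi) = 32/pi.
Hence Im(c_{3}) = (-1/8)·(32/pi) = -4/pi.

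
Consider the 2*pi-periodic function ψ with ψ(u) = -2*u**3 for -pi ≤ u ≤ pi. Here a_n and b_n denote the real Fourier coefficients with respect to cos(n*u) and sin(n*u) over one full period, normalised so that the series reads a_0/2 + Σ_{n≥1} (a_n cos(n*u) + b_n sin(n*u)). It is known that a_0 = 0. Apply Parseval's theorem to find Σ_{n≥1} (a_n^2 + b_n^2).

Parseval: a_0^2/2 + Σ_{n≥1} (a_n^2+b_n^2) = 1/pi ∫_{-pi}^{pi} ψ(u)^2 du = 8*pi**6/7.
Subtract a_0^2/2 = 0: Σ (a_n^2+b_n^2) = 8*pi**6/7.

8*pi**6/7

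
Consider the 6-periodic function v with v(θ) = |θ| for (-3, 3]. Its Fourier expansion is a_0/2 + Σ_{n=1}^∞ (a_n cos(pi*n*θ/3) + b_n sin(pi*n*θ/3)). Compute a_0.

3

a_0 = 1/3 ∫_{-3}^{3} v(θ) dθ = 1/3 · (9) = 3.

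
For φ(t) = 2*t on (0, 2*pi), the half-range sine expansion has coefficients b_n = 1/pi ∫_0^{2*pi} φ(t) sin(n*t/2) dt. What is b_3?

8/3

b_3 = 1/pi ∫_0^{2*pi} (2*t) sin(3*t/2) dt.
Integrating by parts (boundary term plus one more integral), an antiderivative of (2*t) sin(3*t/2) is -4*t*cos(3*t/2)/3 + 8*sin(3*t/2)/9; evaluating from 0 to 2*pi: ∫_{0}^{2*pi} (2*t) sin(3*t/2) dt = (8*pi/3) - (0) = 8*pi/3.
Hence b_3 = (1/pi)·(8*pi/3) = 8/3.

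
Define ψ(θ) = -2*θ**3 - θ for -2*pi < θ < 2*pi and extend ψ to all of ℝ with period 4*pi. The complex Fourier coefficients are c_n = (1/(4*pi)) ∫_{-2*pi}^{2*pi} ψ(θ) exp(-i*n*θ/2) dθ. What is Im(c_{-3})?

Since ψ is real-valued, Im(c_{-3}) = -(1/(4*pi)) ∫_{-2*pi}^{2*pi} ψ(θ) sin(-3*θ/2) dθ = b_{3}/2.
ψ is odd and sin(-3*θ/2) is odd, so the integrand is even: ∫_{-2*pi}^{2*pi} ψ(θ) sin(-3*θ/2) dθ = 2∫_0^{2*pi} ψ(θ) sin(-3*θ/2) dθ.
Integrating by parts three times (tabular method), an antiderivative of (-2*θ**3 - θ) sin(-3*θ/2) is -4*θ**3*cos(3*θ/2)/3 + 8*θ**2*sin(3*θ/2)/3 + 26*θ*cos(3*θ/2)/9 - 52*sin(3*θ/2)/27; evaluating from 0 to 2*pi: ∫_{0}^{2*pi} (-2*θ**3 - θ) sin(-3*θ/2) dθ = (4*pi*(-13 + 24*pi**2)/9) - (0) = 4*pi*(-13 + 24*pi**2)/9.
So ∫_{-2*pi}^{2*pi} ψ(θ) sin(-3*θ/2) dθ = 8*pi*(-13 + 24*pi**2)/9.
Hence Im(c_{-3}) = (-1/(4*pi))·(8*pi*(-13 + 24*pi**2)/9) = 26/9 - 16*pi**2/3.

26/9 - 16*pi**2/3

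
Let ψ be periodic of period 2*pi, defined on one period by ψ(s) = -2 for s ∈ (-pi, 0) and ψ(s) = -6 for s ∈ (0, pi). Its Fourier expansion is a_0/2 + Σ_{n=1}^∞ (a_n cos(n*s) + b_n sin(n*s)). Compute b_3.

-8/(3*pi)

b_3 = 1/pi ∫_{-pi}^{pi} ψ(s) sin(3*s) ds.
Split the integral at the breakpoints.
Directly, an antiderivative of (-2) sin(3*s) is 2*cos(3*s)/3; evaluating from -pi to 0: ∫_{-pi}^{0} (-2) sin(3*s) ds = (2/3) - (-2/3) = 4/3.
Directly, an antiderivative of (-6) sin(3*s) is 2*cos(3*s); evaluating from 0 to pi: ∫_{0}^{pi} (-6) sin(3*s) ds = (-2) - (2) = -4.
Summing the pieces and multiplying by (1/pi) gives b_3 = -8/(3*pi).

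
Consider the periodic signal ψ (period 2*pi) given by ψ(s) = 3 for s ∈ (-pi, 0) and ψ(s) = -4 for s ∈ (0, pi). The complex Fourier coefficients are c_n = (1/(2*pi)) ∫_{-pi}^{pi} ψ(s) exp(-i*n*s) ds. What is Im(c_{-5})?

-7/(5*pi)

Since ψ is real-valued, Im(c_{-5}) = -(1/(2*pi)) ∫_{-pi}^{pi} ψ(s) sin(-5*s) ds = b_{5}/2.
Split the integral at the breakpoints.
Directly, an antiderivative of (3) sin(-5*s) is 3*cos(5*s)/5; evaluating from -pi to 0: ∫_{-pi}^{0} (3) sin(-5*s) ds = (3/5) - (-3/5) = 6/5.
Directly, an antiderivative of (-4) sin(-5*s) is -4*cos(5*s)/5; evaluating from 0 to pi: ∫_{0}^{pi} (-4) sin(-5*s) ds = (4/5) - (-4/5) = 8/5.
So ∫_{-pi}^{pi} ψ(s) sin(-5*s) ds = 14/5.
Hence Im(c_{-5}) = (-1/(2*pi))·(14/5) = -7/(5*pi).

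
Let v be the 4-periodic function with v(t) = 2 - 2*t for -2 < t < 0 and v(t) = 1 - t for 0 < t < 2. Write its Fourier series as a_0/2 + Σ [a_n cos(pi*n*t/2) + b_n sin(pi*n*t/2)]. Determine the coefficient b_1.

-8/pi

b_1 = 1/2 ∫_{-2}^{2} v(t) sin(pi*t/2) dt.
Split the integral at the breakpoints.
Integrating by parts (boundary term plus one more integral), an antiderivative of (2 - 2*t) sin(pi*t/2) is 4*t*cos(pi*t/2)/pi - 8*sin(pi*t/2)/pi**2 - 4*cos(pi*t/2)/pi; evaluating from -2 to 0: ∫_{-2}^{0} (2 - 2*t) sin(pi*t/2) dt = (-4/pi) - (12/pi) = -16/pi.
Integrating by parts (boundary term plus one more integral), an antiderivative of (1 - t) sin(pi*t/2) is 2*t*cos(pi*t/2)/pi - 4*sin(pi*t/2)/pi**2 - 2*cos(pi*t/2)/pi; evaluating from 0 to 2: ∫_{0}^{2} (1 - t) sin(pi*t/2) dt = (-2/pi) - (-2/pi) = 0.
Summing the pieces and multiplying by (1/2) gives b_1 = -8/pi.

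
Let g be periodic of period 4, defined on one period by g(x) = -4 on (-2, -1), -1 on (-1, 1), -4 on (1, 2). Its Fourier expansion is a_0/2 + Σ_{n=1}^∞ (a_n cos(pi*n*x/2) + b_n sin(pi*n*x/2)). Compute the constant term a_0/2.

a_0 = 1/2 ∫_{-2}^{2} g(x) dx = 1/2 · (-10) = -5.
So the constant term a_0/2 = -5/2.

-5/2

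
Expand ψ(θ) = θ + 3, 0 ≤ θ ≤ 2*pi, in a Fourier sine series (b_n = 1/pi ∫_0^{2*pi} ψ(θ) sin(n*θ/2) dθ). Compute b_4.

b_4 = 1/pi ∫_0^{2*pi} (θ + 3) sin(2*θ) dθ.
Integrating by parts (boundary term plus one more integral), an antiderivative of (θ + 3) sin(2*θ) is -θ*cos(2*θ)/2 + sin(2*θ)/4 - 3*cos(2*θ)/2; evaluating from 0 to 2*pi: ∫_{0}^{2*pi} (θ + 3) sin(2*θ) dθ = (-pi - 3/2) - (-3/2) = -pi.
Hence b_4 = (1/pi)·(-pi) = -1.

-1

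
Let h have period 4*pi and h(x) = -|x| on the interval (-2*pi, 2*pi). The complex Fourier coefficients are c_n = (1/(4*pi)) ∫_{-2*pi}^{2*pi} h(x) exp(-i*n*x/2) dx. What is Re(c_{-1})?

Since h is real-valued, Re(c_{-1}) = (1/(4*pi)) ∫_{-2*pi}^{2*pi} h(x) cos(-x/2) dx = a_{1}/2.
h is even and cos(-x/2) is even, so the integrand is even: ∫_{-2*pi}^{2*pi} h(x) cos(-x/2) dx = 2∫_0^{2*pi} h(x) cos(-x/2) dx.
Integrating by parts (boundary term plus one more integral), an antiderivative of (-x) cos(-x/2) is -2*x*sin(x/2) - 4*cos(x/2); evaluating from 0 to 2*pi: ∫_{0}^{2*pi} (-x) cos(-x/2) dx = (4) - (-4) = 8.
So ∫_{-2*pi}^{2*pi} h(x) cos(-x/2) dx = 16.
Hence Re(c_{-1}) = (1/(4*pi))·(16) = 4/pi.

4/pi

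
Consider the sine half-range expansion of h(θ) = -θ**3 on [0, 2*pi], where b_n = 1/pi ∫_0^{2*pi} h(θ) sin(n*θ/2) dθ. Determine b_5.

96/125 - 16*pi**2/5

b_5 = 1/pi ∫_0^{2*pi} (-θ**3) sin(5*θ/2) dθ.
Integrating by parts three times (tabular method), an antiderivative of (-θ**3) sin(5*θ/2) is 2*θ**3*cos(5*θ/2)/5 - 12*θ**2*sin(5*θ/2)/25 - 48*θ*cos(5*θ/2)/125 + 96*sin(5*θ/2)/625; evaluating from 0 to 2*pi: ∫_{0}^{2*pi} (-θ**3) sin(5*θ/2) dθ = (16*pi*(6 - 25*pi**2)/125) - (0) = 16*pi*(6 - 25*pi**2)/125.
Hence b_5 = (1/pi)·(16*pi*(6 - 25*pi**2)/125) = 96/125 - 16*pi**2/5.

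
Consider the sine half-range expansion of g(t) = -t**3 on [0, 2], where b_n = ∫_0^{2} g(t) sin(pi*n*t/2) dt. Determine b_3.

16*(2 - 3*pi**2)/(9*pi**3)

b_3 = ∫_0^{2} (-t**3) sin(3*pi*t/2) dt.
Integrating by parts three times (tabular method), an antiderivative of (-t**3) sin(3*pi*t/2) is 2*t**3*cos(3*pi*t/2)/(3*pi) - 4*t**2*sin(3*pi*t/2)/(3*pi**2) - 16*t*cos(3*pi*t/2)/(9*pi**3) + 32*sin(3*pi*t/2)/(27*pi**4); evaluating from 0 to 2: ∫_{0}^{2} (-t**3) sin(3*pi*t/2) dt = (16*(2 - 3*pi**2)/(9*pi**3)) - (0) = 16*(2 - 3*pi**2)/(9*pi**3).
Hence b_3 = 16*(2 - 3*pi**2)/(9*pi**3).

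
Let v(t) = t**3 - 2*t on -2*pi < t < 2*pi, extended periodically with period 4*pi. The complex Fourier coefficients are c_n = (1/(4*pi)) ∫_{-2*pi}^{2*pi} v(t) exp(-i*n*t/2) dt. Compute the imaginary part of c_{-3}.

-28/9 + 8*pi**2/3

Since v is real-valued, Im(c_{-3}) = -(1/(4*pi)) ∫_{-2*pi}^{2*pi} v(t) sin(-3*t/2) dt = b_{3}/2.
v is odd and sin(-3*t/2) is odd, so the integrand is even: ∫_{-2*pi}^{2*pi} v(t) sin(-3*t/2) dt = 2∫_0^{2*pi} v(t) sin(-3*t/2) dt.
Integrating by parts three times (tabular method), an antiderivative of (t**3 - 2*t) sin(-3*t/2) is 2*t**3*cos(3*t/2)/3 - 4*t**2*sin(3*t/2)/3 - 28*t*cos(3*t/2)/9 + 56*sin(3*t/2)/27; evaluating from 0 to 2*pi: ∫_{0}^{2*pi} (t**3 - 2*t) sin(-3*t/2) dt = (8*pi*(7 - 6*pi**2)/9) - (0) = 8*pi*(7 - 6*pi**2)/9.
So ∫_{-2*pi}^{2*pi} v(t) sin(-3*t/2) dt = 16*pi*(7 - 6*pi**2)/9.
Hence Im(c_{-3}) = (-1/(4*pi))·(16*pi*(7 - 6*pi**2)/9) = -28/9 + 8*pi**2/3.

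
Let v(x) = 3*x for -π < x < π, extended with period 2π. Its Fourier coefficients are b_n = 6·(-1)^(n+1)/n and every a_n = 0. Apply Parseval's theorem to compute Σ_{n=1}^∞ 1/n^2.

Parseval: Σ b_n^2 = (1/π) ∫_{-π}^{π} v(x)^2 dx = 6*pi**2.
Σ b_n^2 = Σ 36/n^2, so Σ 1/n^2 = (6*pi**2)/36 = pi**2/6.

pi**2/6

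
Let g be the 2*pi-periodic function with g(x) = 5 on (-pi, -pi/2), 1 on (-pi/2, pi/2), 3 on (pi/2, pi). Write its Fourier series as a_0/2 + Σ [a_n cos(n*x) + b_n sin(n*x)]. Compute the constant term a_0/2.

5/2

a_0 = 1/pi ∫_{-pi}^{pi} g(x) dx = 1/pi · (5*pi) = 5.
So the constant term a_0/2 = 5/2.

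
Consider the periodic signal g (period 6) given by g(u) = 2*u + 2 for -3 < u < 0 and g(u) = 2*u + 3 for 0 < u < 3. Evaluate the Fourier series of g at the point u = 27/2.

u = 27/2 differs from u = 3/2 by 2 full period(s), and the series is 6-periodic.
g is continuous at u = 3/2 with value 6, so the series converges to 6 there.

6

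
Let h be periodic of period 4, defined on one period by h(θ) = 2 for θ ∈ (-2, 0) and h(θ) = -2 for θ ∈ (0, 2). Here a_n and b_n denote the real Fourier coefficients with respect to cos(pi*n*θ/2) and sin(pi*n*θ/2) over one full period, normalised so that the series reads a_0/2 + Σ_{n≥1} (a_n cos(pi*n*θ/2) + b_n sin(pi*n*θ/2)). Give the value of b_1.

b_1 = 1/2 ∫_{-2}^{2} h(θ) sin(pi*θ/2) dθ.
h is odd and sin(pi*θ/2) is odd, so the integrand is even and b_1 = ∫_0^{2} h(θ) sin(pi*θ/2) dθ.
Directly, an antiderivative of (-2) sin(pi*θ/2) is 4*cos(pi*θ/2)/pi; evaluating from 0 to 2: ∫_{0}^{2} (-2) sin(pi*θ/2) dθ = (-4/pi) - (4/pi) = -8/pi.
Hence b_1 = -8/pi.

-8/pi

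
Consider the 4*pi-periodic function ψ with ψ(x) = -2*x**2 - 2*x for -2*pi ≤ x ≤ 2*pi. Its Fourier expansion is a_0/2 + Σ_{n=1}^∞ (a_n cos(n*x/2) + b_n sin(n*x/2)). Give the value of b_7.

b_7 = (1/(2*pi)) ∫_{-2*pi}^{2*pi} ψ(x) sin(7*x/2) dx.
Integrating by parts twice (tabular method), an antiderivative of (-2*x**2 - 2*x) sin(7*x/2) is 4*x**2*cos(7*x/2)/7 - 16*x*sin(7*x/2)/49 + 4*x*cos(7*x/2)/7 - 8*sin(7*x/2)/49 - 32*cos(7*x/2)/343; evaluating from -2*pi to 2*pi: ∫_{-2*pi}^{2*pi} (-2*x**2 - 2*x) sin(7*x/2) dx = (-16*pi**2/7 - 8*pi/7 + 32/343) - (-16*pi**2/7 + 32/343 + 8*pi/7) = -16*pi/7.
Hence b_7 = (1/(2*pi))·(-16*pi/7) = -8/7.

-8/7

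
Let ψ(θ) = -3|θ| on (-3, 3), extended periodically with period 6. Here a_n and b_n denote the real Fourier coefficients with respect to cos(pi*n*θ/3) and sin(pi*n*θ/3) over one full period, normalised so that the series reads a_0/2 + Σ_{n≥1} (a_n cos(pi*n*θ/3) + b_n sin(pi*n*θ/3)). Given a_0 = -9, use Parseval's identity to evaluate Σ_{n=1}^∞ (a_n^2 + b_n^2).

Parseval: a_0^2/2 + Σ_{n≥1} (a_n^2+b_n^2) = 1/3 ∫_{-3}^{3} ψ(θ)^2 dθ = 54.
Subtract a_0^2/2 = 81/2: Σ (a_n^2+b_n^2) = 27/2.

27/2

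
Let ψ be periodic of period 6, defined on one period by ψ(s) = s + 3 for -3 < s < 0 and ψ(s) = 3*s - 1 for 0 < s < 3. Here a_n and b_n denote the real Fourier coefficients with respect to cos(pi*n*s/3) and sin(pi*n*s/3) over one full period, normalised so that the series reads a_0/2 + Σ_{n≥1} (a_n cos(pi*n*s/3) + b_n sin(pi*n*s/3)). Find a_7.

a_7 = 1/3 ∫_{-3}^{3} ψ(s) cos(7*pi*s/3) ds.
Split the integral at the breakpoints.
Integrating by parts (boundary term plus one more integral), an antiderivative of (s + 3) cos(7*pi*s/3) is 3*s*sin(7*pi*s/3)/(7*pi) + 9*sin(7*pi*s/3)/(7*pi) + 9*cos(7*pi*s/3)/(49*pi**2); evaluating from -3 to 0: ∫_{-3}^{0} (s + 3) cos(7*pi*s/3) ds = (9/(49*pi**2)) - (-9/(49*pi**2)) = 18/(49*pi**2).
Integrating by parts (boundary term plus one more integral), an antiderivative of (3*s - 1) cos(7*pi*s/3) is 9*s*sin(7*pi*s/3)/(7*pi) - 3*sin(7*pi*s/3)/(7*pi) + 27*cos(7*pi*s/3)/(49*pi**2); evaluating from 0 to 3: ∫_{0}^{3} (3*s - 1) cos(7*pi*s/3) ds = (-27/(49*pi**2)) - (27/(49*pi**2)) = -54/(49*pi**2).
Summing the pieces and multiplying by (1/3) gives a_7 = -12/(49*pi**2).

-12/(49*pi**2)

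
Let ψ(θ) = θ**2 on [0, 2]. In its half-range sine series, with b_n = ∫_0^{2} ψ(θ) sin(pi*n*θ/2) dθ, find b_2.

b_2 = ∫_0^{2} (θ**2) sin(pi*θ) dθ.
Integrating by parts twice (tabular method), an antiderivative of (θ**2) sin(pi*θ) is -θ**2*cos(pi*θ)/pi + 2*θ*sin(pi*θ)/pi**2 + 2*cos(pi*θ)/pi**3; evaluating from 0 to 2: ∫_{0}^{2} (θ**2) sin(pi*θ) dθ = (-4/pi + 2/pi**3) - (2/pi**3) = -4/pi.
Hence b_2 = -4/pi.

-4/pi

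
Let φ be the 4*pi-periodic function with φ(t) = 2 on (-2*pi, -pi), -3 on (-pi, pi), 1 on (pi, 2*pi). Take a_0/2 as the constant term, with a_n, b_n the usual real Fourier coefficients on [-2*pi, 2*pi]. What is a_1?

-9/pi

a_1 = (1/(2*pi)) ∫_{-2*pi}^{2*pi} φ(t) cos(t/2) dt.
Split the integral at the breakpoints.
Directly, an antiderivative of (2) cos(t/2) is 4*sin(t/2); evaluating from -2*pi to -pi: ∫_{-2*pi}^{-pi} (2) cos(t/2) dt = (-4) - (0) = -4.
Directly, an antiderivative of (-3) cos(t/2) is -6*sin(t/2); evaluating from -pi to pi: ∫_{-pi}^{pi} (-3) cos(t/2) dt = (-6) - (6) = -12.
Directly, an antiderivative of (1) cos(t/2) is 2*sin(t/2); evaluating from pi to 2*pi: ∫_{pi}^{2*pi} (1) cos(t/2) dt = (0) - (2) = -2.
Summing the pieces and multiplying by (1/(2*pi)) gives a_1 = -9/pi.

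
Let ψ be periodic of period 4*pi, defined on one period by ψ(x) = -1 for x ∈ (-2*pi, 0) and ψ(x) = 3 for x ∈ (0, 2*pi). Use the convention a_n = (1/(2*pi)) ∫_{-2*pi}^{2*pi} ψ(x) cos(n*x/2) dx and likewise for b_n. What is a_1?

0

a_1 = (1/(2*pi)) ∫_{-2*pi}^{2*pi} ψ(x) cos(x/2) dx.
Split the integral at the breakpoints.
Directly, an antiderivative of (-1) cos(x/2) is -2*sin(x/2); evaluating from -2*pi to 0: ∫_{-2*pi}^{0} (-1) cos(x/2) dx = (0) - (0) = 0.
Directly, an antiderivative of (3) cos(x/2) is 6*sin(x/2); evaluating from 0 to 2*pi: ∫_{0}^{2*pi} (3) cos(x/2) dx = (0) - (0) = 0.
Summing the pieces and multiplying by (1/(2*pi)) gives a_1 = 0.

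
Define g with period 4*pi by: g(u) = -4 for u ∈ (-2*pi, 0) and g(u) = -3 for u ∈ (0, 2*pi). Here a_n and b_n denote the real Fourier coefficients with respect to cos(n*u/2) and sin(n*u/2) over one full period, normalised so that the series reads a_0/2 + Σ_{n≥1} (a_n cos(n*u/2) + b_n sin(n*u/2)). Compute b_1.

2/pi

b_1 = (1/(2*pi)) ∫_{-2*pi}^{2*pi} g(u) sin(u/2) du.
Split the integral at the breakpoints.
Directly, an antiderivative of (-4) sin(u/2) is 8*cos(u/2); evaluating from -2*pi to 0: ∫_{-2*pi}^{0} (-4) sin(u/2) du = (8) - (-8) = 16.
Directly, an antiderivative of (-3) sin(u/2) is 6*cos(u/2); evaluating from 0 to 2*pi: ∫_{0}^{2*pi} (-3) sin(u/2) du = (-6) - (6) = -12.
Summing the pieces and multiplying by (1/(2*pi)) gives b_1 = 2/pi.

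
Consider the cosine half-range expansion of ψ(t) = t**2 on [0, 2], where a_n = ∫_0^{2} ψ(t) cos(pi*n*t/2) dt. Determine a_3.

-16/(9*pi**2)

a_3 = ∫_0^{2} (t**2) cos(3*pi*t/2) dt.
Integrating by parts twice (tabular method), an antiderivative of (t**2) cos(3*pi*t/2) is 2*t**2*sin(3*pi*t/2)/(3*pi) + 8*t*cos(3*pi*t/2)/(9*pi**2) - 16*sin(3*pi*t/2)/(27*pi**3); evaluating from 0 to 2: ∫_{0}^{2} (t**2) cos(3*pi*t/2) dt = (-16/(9*pi**2)) - (0) = -16/(9*pi**2).
Hence a_3 = -16/(9*pi**2).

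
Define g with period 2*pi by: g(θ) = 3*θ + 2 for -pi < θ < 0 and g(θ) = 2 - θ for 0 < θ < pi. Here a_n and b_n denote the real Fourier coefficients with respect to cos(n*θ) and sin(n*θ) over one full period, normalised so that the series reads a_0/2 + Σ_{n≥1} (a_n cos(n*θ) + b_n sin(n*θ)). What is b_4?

-1/2

b_4 = 1/pi ∫_{-pi}^{pi} g(θ) sin(4*θ) dθ.
Split the integral at the breakpoints.
Integrating by parts (boundary term plus one more integral), an antiderivative of (3*θ + 2) sin(4*θ) is -3*θ*cos(4*θ)/4 + 3*sin(4*θ)/16 - cos(4*θ)/2; evaluating from -pi to 0: ∫_{-pi}^{0} (3*θ + 2) sin(4*θ) dθ = (-1/2) - (-1/2 + 3*pi/4) = -3*pi/4.
Integrating by parts (boundary term plus one more integral), an antiderivative of (2 - θ) sin(4*θ) is θ*cos(4*θ)/4 - sin(4*θ)/16 - cos(4*θ)/2; evaluating from 0 to pi: ∫_{0}^{pi} (2 - θ) sin(4*θ) dθ = (-1/2 + pi/4) - (-1/2) = pi/4.
Summing the pieces and multiplying by (1/pi) gives b_4 = -1/2.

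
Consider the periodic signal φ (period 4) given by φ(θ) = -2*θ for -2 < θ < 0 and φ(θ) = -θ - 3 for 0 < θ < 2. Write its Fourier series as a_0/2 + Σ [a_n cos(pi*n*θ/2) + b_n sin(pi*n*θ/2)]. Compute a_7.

-4/(49*pi**2)

a_7 = 1/2 ∫_{-2}^{2} φ(θ) cos(7*pi*θ/2) dθ.
Split the integral at the breakpoints.
Integrating by parts (boundary term plus one more integral), an antiderivative of (-2*θ) cos(7*pi*θ/2) is -4*θ*sin(7*pi*θ/2)/(7*pi) - 8*cos(7*pi*θ/2)/(49*pi**2); evaluating from -2 to 0: ∫_{-2}^{0} (-2*θ) cos(7*pi*θ/2) dθ = (-8/(49*pi**2)) - (8/(49*pi**2)) = -16/(49*pi**2).
Integrating by parts (boundary term plus one more integral), an antiderivative of (-θ - 3) cos(7*pi*θ/2) is -2*θ*sin(7*pi*θ/2)/(7*pi) - 6*sin(7*pi*θ/2)/(7*pi) - 4*cos(7*pi*θ/2)/(49*pi**2); evaluating from 0 to 2: ∫_{0}^{2} (-θ - 3) cos(7*pi*θ/2) dθ = (4/(49*pi**2)) - (-4/(49*pi**2)) = 8/(49*pi**2).
Summing the pieces and multiplying by (1/2) gives a_7 = -4/(49*pi**2).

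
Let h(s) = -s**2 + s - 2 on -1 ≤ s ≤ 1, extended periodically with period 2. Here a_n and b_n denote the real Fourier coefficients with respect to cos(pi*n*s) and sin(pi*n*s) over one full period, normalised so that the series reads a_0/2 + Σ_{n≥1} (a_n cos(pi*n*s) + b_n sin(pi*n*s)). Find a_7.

a_7 = ∫_{-1}^{1} h(s) cos(7*pi*s) ds.
Integrating by parts twice (tabular method), an antiderivative of (-s**2 + s - 2) cos(7*pi*s) is -s**2*sin(7*pi*s)/(7*pi) + s*sin(7*pi*s)/(7*pi) - 2*s*cos(7*pi*s)/(49*pi**2) - 2*sin(7*pi*s)/(7*pi) + 2*sin(7*pi*s)/(343*pi**3) + cos(7*pi*s)/(49*pi**2); evaluating from -1 to 1: ∫_{-1}^{1} (-s**2 + s - 2) cos(7*pi*s) ds = (1/(49*pi**2)) - (-3/(49*pi**2)) = 4/(49*pi**2).
Hence a_7 = 4/(49*pi**2).

4/(49*pi**2)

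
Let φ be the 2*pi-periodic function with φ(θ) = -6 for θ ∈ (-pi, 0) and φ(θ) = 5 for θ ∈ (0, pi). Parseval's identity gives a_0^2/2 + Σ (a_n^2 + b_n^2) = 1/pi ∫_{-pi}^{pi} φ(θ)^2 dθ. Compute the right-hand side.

61

1/pi ∫_{-pi}^{pi} φ(θ)^2 dθ = 1/pi · (61*pi) = 61.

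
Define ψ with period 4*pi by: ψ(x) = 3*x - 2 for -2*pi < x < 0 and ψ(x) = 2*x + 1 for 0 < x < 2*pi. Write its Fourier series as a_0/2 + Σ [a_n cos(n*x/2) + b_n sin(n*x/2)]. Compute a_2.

0

a_2 = (1/(2*pi)) ∫_{-2*pi}^{2*pi} ψ(x) cos(x) dx.
Split the integral at the breakpoints.
Integrating by parts (boundary term plus one more integral), an antiderivative of (3*x - 2) cos(x) is 3*x*sin(x) - 2*sin(x) + 3*cos(x); evaluating from -2*pi to 0: ∫_{-2*pi}^{0} (3*x - 2) cos(x) dx = (3) - (3) = 0.
Integrating by parts (boundary term plus one more integral), an antiderivative of (2*x + 1) cos(x) is 2*x*sin(x) + sin(x) + 2*cos(x); evaluating from 0 to 2*pi: ∫_{0}^{2*pi} (2*x + 1) cos(x) dx = (2) - (2) = 0.
Summing the pieces and multiplying by (1/(2*pi)) gives a_2 = 0.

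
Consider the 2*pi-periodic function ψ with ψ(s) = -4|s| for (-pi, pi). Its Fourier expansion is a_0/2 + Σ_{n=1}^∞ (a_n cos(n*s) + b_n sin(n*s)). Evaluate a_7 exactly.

a_7 = 1/pi ∫_{-pi}^{pi} ψ(s) cos(7*s) ds.
ψ is even and cos(7*s) is even, so the integrand is even and a_7 = 2/pi ∫_0^{pi} ψ(s) cos(7*s) ds.
Integrating by parts (boundary term plus one more integral), an antiderivative of (-4*s) cos(7*s) is -4*s*sin(7*s)/7 - 4*cos(7*s)/49; evaluating from 0 to pi: ∫_{0}^{pi} (-4*s) cos(7*s) ds = (4/49) - (-4/49) = 8/49.
Hence a_7 = (2/pi)·(8/49) = 16/(49*pi).

16/(49*pi)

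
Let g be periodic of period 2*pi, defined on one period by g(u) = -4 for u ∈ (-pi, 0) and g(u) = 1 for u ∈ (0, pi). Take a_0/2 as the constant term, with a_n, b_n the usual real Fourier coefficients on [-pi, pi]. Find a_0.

a_0 = 1/pi ∫_{-pi}^{pi} g(u) du = 1/pi · (-3*pi) = -3.

-3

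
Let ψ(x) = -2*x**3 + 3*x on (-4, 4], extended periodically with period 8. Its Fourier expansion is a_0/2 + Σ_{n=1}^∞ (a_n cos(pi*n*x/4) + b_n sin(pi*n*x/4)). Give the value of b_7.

8*(192 - 1421*pi**2)/(343*pi**3)

b_7 = 1/4 ∫_{-4}^{4} ψ(x) sin(7*pi*x/4) dx.
ψ is odd and sin(7*pi*x/4) is odd, so the integrand is even and b_7 = 1/2 ∫_0^{4} ψ(x) sin(7*pi*x/4) dx.
Integrating by parts three times (tabular method), an antiderivative of (-2*x**3 + 3*x) sin(7*pi*x/4) is 8*x**3*cos(7*pi*x/4)/(7*pi) - 96*x**2*sin(7*pi*x/4)/(49*pi**2) - 12*x*cos(7*pi*x/4)/(7*pi) - 768*x*cos(7*pi*x/4)/(343*pi**3) + 3072*sin(7*pi*x/4)/(2401*pi**4) + 48*sin(7*pi*x/4)/(49*pi**2); evaluating from 0 to 4: ∫_{0}^{4} (-2*x**3 + 3*x) sin(7*pi*x/4) dx = (16*(192 - 1421*pi**2)/(343*pi**3)) - (0) = 16*(192 - 1421*pi**2)/(343*pi**3).
Hence b_7 = (1/2)·(16*(192 - 1421*pi**2)/(343*pi**3)) = 8*(192 - 1421*pi**2)/(343*pi**3).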